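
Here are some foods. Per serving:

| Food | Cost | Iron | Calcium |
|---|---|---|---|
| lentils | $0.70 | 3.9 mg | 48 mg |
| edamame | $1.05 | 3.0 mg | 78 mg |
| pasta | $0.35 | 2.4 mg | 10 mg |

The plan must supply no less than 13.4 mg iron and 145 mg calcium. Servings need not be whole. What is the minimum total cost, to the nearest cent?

$2.32

Check every corner: each single food scaled to meet both minima, and each pair solved so both constraints bind.
lentils only: max(13.4/3.9, 145/48) = 3.436 servings → $2.41.
edamame only: max(13.4/3.0, 145/78) = 4.467 servings → $4.69.
pasta only: max(13.4/2.4, 145/10) = 14.5 servings → $5.08.
lentils + edamame with both targets exact would need a negative amount; discard.
lentils + pasta with both tight: 2.808 servings and 1.02 servings → $2.32.
edamame + pasta with both tight: 1.361 servings and 3.882 servings → $2.79.
The minimum over all feasible corners is $2.32.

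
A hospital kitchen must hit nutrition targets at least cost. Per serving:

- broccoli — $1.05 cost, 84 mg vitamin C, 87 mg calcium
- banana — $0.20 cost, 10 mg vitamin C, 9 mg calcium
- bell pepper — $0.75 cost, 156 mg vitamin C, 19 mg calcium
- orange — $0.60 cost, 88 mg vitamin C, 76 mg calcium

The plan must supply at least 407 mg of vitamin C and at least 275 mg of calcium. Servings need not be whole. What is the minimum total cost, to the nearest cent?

At the optimum either one food covers both requirements or two foods hit both targets exactly; no other combination can be cheaper.
broccoli only: max(407/84, 275/87) = 4.845 servings → $5.09.
banana only: max(407/10, 275/9) = 40.7 servings → $8.14.
bell pepper only: max(407/156, 275/19) = 14.47 servings → $10.86.
orange only: max(407/88, 275/76) = 4.625 servings → $2.77.
broccoli + banana with both targets exact would need a negative amount; discard.
broccoli + bell pepper with both tight: 2.936 servings and 1.028 servings → $3.85.
broccoli + orange: the both-tight solution has a negative serving — not a feasible corner.
banana + bell pepper with both tight: 28.97 servings and 0.7521 servings → $6.36.
banana + orange with both targets exact would need a negative amount; discard.
bell pepper + orange with both tight: 0.661 servings and 3.453 servings → $2.57.
So the least-cost plan costs $2.57.

$2.57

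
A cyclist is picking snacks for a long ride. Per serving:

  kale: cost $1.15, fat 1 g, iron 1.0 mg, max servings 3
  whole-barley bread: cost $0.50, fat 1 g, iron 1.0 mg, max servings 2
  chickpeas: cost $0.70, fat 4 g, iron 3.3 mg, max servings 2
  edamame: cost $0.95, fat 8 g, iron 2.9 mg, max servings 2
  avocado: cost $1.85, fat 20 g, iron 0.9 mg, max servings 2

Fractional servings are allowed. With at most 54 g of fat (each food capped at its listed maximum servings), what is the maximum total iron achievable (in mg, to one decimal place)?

18.5 mg

Iron per g fat: kale 1, whole-barley bread 1, chickpeas 0.825, edamame 0.3625, avocado 0.045.
Take 3 servings of kale: uses 3 g fat, +3.0 mg iron (running total 3.0 mg).
Take 2 servings of whole-barley bread: uses 2 g fat, +2.0 mg iron (running total 5.0 mg).
Take 2 servings of chickpeas: uses 8 g fat, +6.6 mg iron (running total 11.6 mg).
Take 2 servings of edamame: uses 16 g fat, +5.8 mg iron (running total 17.4 mg).
Take 1.25 servings of avocado: uses 25 g fat, +1.1 mg iron (running total 18.5 mg).
Filling greedily by iron-per-g fat is optimal for one linear limit, giving 18.5 mg.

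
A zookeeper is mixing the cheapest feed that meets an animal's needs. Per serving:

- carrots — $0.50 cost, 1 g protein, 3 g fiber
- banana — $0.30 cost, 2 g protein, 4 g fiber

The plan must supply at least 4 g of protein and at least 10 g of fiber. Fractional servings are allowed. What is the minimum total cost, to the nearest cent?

carrots only: max(4/1, 10/3) = 4 servings → $2.00.
banana only: max(4/2, 10/4) = 2.5 servings → $0.75.
carrots + banana with both tight: 2 servings and 1 serving → $1.30.
So the least-cost plan costs $0.75.

$0.75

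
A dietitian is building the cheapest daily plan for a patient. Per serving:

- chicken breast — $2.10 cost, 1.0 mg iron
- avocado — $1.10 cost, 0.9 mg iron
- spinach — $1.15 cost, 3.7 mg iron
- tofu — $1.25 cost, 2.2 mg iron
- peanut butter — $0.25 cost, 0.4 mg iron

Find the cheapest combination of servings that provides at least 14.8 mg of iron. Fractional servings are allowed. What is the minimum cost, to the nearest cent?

$4.60

Cost per mg of iron: spinach $0.3108, tofu $0.5682, peanut butter $0.6250, avocado $1.2222, chicken breast $2.1000.
With no serving limits, use only spinach: 14.8 mg / 3.7 mg = 4 servings × $1.15 = $4.60.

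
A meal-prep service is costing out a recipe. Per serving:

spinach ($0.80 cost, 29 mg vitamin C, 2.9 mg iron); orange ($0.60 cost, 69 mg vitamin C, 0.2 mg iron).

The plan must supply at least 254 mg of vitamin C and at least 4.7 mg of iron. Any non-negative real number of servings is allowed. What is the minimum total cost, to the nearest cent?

$2.98

With two linear requirements the optimum uses one or two foods; enumerate the corners.
spinach only: max(254/29, 4.7/2.9) = 8.759 servings → $7.01.
orange only: max(254/69, 4.7/0.2) = 23.5 servings → $14.10.
spinach + orange with both tight: 1.408 servings and 3.09 servings → $2.98.
Cheapest feasible corner: $2.98.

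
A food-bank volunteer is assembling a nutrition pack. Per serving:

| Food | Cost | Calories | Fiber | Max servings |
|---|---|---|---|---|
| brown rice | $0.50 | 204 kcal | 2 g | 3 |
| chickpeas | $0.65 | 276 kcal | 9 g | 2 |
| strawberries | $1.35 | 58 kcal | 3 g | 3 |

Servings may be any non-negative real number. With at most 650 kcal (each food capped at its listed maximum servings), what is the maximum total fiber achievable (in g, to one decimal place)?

Fiber per kcal: strawberries 0.05172, chickpeas 0.03261, brown rice 0.009804.
Take 3 servings of strawberries: uses 174 kcal, +9.0 g fiber (running total 9.0 g).
Take 1.725 servings of chickpeas: uses 476 kcal, +15.5 g fiber (running total 24.5 g).
Filling greedily by fiber-per-kcal is optimal for one linear limit, giving 24.5 g.

24.5 g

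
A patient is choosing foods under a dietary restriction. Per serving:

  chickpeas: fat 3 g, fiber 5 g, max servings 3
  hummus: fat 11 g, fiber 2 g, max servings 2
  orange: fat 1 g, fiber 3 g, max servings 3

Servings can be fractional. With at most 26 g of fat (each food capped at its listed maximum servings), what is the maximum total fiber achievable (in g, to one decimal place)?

Fiber per g fat: orange 3, chickpeas 1.667, hummus 0.1818.
Take 3 servings of orange: uses 3 g fat, +9.0 g fiber (running total 9.0 g).
Take 3 servings of chickpeas: uses 9 g fat, +15.0 g fiber (running total 24.0 g).
Take 1.273 servings of hummus: uses 14 g fat, +2.5 g fiber (running total 26.5 g).
Filling greedily by fiber-per-g fat is optimal for one linear limit, giving 26.5 g.

26.5 g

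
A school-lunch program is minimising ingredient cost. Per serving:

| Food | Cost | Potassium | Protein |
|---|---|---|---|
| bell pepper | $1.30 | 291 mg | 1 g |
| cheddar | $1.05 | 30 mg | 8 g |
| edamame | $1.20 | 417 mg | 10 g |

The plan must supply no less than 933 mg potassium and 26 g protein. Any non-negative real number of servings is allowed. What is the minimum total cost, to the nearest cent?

$3.12

bell pepper only: max(933/291, 26/1) = 26 servings → $33.80.
cheddar only: max(933/30, 26/8) = 31.1 servings → $32.66.
edamame only: max(933/417, 26/10) = 2.6 servings → $3.12.
bell pepper + cheddar with both tight: 2.909 servings and 2.886 servings → $6.81.
bell pepper + edamame: intersection lies outside the first quadrant.
cheddar + edamame with both tight: 0.498 servings and 2.202 servings → $3.16.
The minimum over all feasible corners is $3.12.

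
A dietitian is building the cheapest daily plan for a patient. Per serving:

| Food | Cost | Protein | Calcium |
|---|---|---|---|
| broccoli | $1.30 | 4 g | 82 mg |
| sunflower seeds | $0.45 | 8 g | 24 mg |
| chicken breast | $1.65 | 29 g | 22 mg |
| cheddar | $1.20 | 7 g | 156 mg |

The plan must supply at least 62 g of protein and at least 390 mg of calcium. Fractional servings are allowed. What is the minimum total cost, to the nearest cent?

$4.71

The cheapest plan sits at a corner of the feasible region — with two constraints it uses at most two foods.
broccoli only: max(62/4, 390/82) = 15.5 servings → $20.15.
sunflower seeds only: max(62/8, 390/24) = 16.25 servings → $7.31.
chicken breast only: max(62/29, 390/22) = 17.73 servings → $29.25.
cheddar only: max(62/7, 390/156) = 8.857 servings → $10.63.
broccoli + sunflower seeds with both tight: 2.914 servings and 6.293 servings → $6.62.
broccoli + chicken breast with both tight: 4.343 servings and 1.539 servings → $8.19.
broccoli + cheddar: the both-tight solution has a negative serving — not a feasible corner.
sunflower seeds + chicken breast: the both-tight solution has a negative serving — not a feasible corner.
sunflower seeds + cheddar with both tight: 6.428 servings and 1.511 servings → $4.71.
chicken breast + cheddar with both tight: 1.589 servings and 2.276 servings → $5.35.
The minimum over all feasible corners is $4.71.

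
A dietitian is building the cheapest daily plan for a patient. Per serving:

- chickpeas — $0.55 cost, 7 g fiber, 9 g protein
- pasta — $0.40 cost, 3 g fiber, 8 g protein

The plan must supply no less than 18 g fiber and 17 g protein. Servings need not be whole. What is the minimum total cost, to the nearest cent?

$1.41

chickpeas only: max(18/7, 17/9) = 2.571 servings → $1.41.
pasta only: max(18/3, 17/8) = 6 servings → $2.40.
chickpeas + pasta with both targets exact would need a negative amount; discard.
Cheapest feasible corner: $1.41.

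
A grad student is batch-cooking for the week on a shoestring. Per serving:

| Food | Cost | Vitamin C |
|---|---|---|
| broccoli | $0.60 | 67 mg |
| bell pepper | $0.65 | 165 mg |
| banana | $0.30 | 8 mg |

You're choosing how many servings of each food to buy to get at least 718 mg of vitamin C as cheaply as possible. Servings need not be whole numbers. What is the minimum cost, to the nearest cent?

$2.83

Cost per mg of vitamin C: bell pepper $0.0039, broccoli $0.0090, banana $0.0375.
With no serving limits, use only bell pepper: 718 mg / 165 mg = 4.352 servings × $0.65 = $2.83.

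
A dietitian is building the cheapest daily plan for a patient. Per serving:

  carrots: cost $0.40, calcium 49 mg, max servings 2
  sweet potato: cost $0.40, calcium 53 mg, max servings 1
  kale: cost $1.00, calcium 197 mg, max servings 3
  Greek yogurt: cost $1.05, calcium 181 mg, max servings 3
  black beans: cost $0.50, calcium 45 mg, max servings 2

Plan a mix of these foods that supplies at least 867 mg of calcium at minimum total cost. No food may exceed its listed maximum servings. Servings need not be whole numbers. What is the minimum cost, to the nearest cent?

$4.60

Cost per mg of calcium: kale $0.0051, Greek yogurt $0.0058, sweet potato $0.0075, carrots $0.0082, black beans $0.0111.
Take 3 servings of kale: +591.0 mg calcium for $3.00 (total $3.00, still need 276.0 mg).
Take 1.525 servings of Greek yogurt: +276.0 mg calcium for $1.60 (total $4.60, still need 0.0 mg).
Filling from the cheapest source first is optimal under one linear minimum: $4.60.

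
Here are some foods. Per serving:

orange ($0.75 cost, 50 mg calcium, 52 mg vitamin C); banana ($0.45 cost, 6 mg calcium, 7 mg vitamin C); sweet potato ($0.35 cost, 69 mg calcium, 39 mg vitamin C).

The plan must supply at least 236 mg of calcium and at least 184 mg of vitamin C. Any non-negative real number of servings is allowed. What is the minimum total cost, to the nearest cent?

$1.65

Compare the cost at each extreme point of the feasible region.
orange only: max(236/50, 184/52) = 4.72 servings → $3.54.
banana only: max(236/6, 184/7) = 39.33 servings → $17.70.
sweet potato only: max(236/69, 184/39) = 4.718 servings → $1.65.
orange + banana with both targets exact would need a negative amount; discard.
orange + sweet potato with both tight: 2.132 servings and 1.875 servings → $2.26.
banana + sweet potato with both tight: 14.02 servings and 2.201 servings → $7.08.
So the least-cost plan costs $1.65.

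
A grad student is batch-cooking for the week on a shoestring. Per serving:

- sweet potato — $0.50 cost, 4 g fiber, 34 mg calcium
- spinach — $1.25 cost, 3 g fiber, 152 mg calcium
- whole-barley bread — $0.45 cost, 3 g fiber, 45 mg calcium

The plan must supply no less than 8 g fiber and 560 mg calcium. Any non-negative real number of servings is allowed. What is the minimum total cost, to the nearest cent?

$4.61

The cheapest plan sits at a corner of the feasible region — with two constraints it uses at most two foods.
sweet potato only: max(8/4, 560/34) = 16.47 servings → $8.24.
spinach only: max(8/3, 560/152) = 3.684 servings → $4.61.
whole-barley bread only: max(8/3, 560/45) = 12.44 servings → $5.60.
sweet potato + spinach: intersection lies outside the first quadrant.
sweet potato + whole-barley bread: intersection lies outside the first quadrant.
spinach + whole-barley bread with both targets exact would need a negative amount; discard.
The minimum over all feasible corners is $4.61.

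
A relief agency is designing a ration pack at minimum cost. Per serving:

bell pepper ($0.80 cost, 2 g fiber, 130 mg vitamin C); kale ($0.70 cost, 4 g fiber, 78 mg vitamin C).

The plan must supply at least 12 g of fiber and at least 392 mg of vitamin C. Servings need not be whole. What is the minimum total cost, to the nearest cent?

Check every corner: each single food scaled to meet both minima, and each pair solved so both constraints bind.
bell pepper only: max(12/2, 392/130) = 6 servings → $4.80.
kale only: max(12/4, 392/78) = 5.026 servings → $3.52.
bell pepper + kale with both tight: 1.736 servings and 2.132 servings → $2.88.
So the least-cost plan costs $2.88.

$2.88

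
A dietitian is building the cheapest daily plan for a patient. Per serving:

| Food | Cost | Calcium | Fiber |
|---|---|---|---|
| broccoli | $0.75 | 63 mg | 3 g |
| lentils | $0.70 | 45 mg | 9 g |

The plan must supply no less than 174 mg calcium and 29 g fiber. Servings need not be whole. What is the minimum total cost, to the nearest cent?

An LP optimum is at a vertex; with two nutrient constraints at most two foods are used. Check each candidate.
broccoli only: max(174/63, 29/3) = 9.667 servings → $7.25.
lentils only: max(174/45, 29/9) = 3.867 servings → $2.71.
broccoli + lentils with both tight: 0.6042 servings and 3.021 servings → $2.57.
The minimum over all feasible corners is $2.57.

$2.57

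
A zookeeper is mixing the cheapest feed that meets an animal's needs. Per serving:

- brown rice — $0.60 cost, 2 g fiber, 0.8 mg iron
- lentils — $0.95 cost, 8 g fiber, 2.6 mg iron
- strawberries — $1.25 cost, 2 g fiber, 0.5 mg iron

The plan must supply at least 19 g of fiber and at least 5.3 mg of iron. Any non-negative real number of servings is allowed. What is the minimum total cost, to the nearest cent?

Compare the cost at each extreme point of the feasible region.
brown rice only: max(19/2, 5.3/0.8) = 9.5 servings → $5.70.
lentils only: max(19/8, 5.3/2.6) = 2.375 servings → $2.26.
strawberries only: max(19/2, 5.3/0.5) = 10.6 servings → $13.25.
brown rice + lentils: intersection lies outside the first quadrant.
brown rice + strawberries with both tight: 1.833 servings and 7.667 servings → $10.68.
lentils + strawberries with both tight: 0.9167 servings and 5.833 servings → $8.16.
Cheapest feasible corner: $2.26.

$2.26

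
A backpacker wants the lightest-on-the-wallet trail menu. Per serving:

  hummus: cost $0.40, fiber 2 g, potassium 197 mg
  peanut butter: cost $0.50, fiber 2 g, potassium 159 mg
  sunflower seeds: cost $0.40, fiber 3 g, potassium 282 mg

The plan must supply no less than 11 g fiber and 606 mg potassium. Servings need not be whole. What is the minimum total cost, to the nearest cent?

$1.47

Check every corner: each single food scaled to meet both minima, and each pair solved so both constraints bind.
hummus only: max(11/2, 606/197) = 5.5 servings → $2.20.
peanut butter only: max(11/2, 606/159) = 5.5 servings → $2.75.
sunflower seeds only: max(11/3, 606/282) = 3.667 servings → $1.47.
hummus + peanut butter: intersection lies outside the first quadrant.
hummus + sunflower seeds: intersection lies outside the first quadrant.
peanut butter + sunflower seeds with both targets exact would need a negative amount; discard.
The minimum over all feasible corners is $1.47.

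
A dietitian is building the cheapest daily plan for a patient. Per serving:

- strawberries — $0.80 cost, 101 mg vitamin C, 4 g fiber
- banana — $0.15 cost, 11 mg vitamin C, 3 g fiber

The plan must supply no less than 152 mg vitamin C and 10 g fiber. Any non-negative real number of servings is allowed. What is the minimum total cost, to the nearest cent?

$1.30

strawberries only: max(152/101, 10/4) = 2.5 servings → $2.00.
banana only: max(152/11, 10/3) = 13.82 servings → $2.07.
strawberries + banana with both tight: 1.336 servings and 1.552 servings → $1.30.
The minimum over all feasible corners is $1.30.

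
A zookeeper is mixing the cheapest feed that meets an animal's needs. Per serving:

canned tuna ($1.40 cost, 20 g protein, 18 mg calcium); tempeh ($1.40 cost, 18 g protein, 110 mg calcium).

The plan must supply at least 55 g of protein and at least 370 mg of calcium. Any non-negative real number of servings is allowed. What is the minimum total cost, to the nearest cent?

$4.71

Minimising a linear cost over {protein ≥ 55, calcium ≥ 370, servings ≥ 0} — the optimum is at a vertex, using one or two foods.
canned tuna only: max(55/20, 370/18) = 20.56 servings → $28.78.
tempeh only: max(55/18, 370/110) = 3.364 servings → $4.71.
canned tuna + tempeh: intersection lies outside the first quadrant.
Cheapest feasible corner: $4.71.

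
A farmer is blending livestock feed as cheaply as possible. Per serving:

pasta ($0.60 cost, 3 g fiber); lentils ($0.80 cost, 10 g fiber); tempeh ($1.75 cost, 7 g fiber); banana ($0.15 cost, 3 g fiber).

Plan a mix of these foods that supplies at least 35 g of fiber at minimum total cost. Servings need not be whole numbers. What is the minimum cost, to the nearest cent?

$1.75

Cost per g of fiber: banana $0.0500, lentils $0.0800, pasta $0.2000, tempeh $0.2500.
With no serving limits, use only banana: 35 g / 3 g = 11.67 servings × $0.15 = $1.75.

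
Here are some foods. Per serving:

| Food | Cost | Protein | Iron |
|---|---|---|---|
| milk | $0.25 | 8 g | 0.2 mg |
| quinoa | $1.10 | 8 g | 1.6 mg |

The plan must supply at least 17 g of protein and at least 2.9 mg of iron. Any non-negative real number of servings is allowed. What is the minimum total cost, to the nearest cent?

$2.03

milk only: max(17/8, 2.9/0.2) = 14.5 servings → $3.62.
quinoa only: max(17/8, 2.9/1.6) = 2.125 servings → $2.34.
milk + quinoa with both tight: 0.3571 servings and 1.768 servings → $2.03.
The minimum over all feasible corners is $2.03.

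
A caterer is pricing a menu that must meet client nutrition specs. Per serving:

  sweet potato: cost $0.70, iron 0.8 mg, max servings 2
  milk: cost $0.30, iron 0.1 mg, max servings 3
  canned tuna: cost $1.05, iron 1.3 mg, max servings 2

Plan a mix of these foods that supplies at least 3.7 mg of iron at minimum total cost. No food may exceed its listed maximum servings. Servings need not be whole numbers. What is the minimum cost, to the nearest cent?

$3.06

Cost per mg of iron: canned tuna $0.8077, sweet potato $0.8750, milk $3.0000.
Take 2 servings of canned tuna: +2.6 mg iron for $2.10 (total $2.10, still need 1.1 mg).
Take 1.375 servings of sweet potato: +1.1 mg iron for $0.96 (total $3.06, still need 0.0 mg).
Filling from the cheapest source first is optimal under one linear minimum: $3.06.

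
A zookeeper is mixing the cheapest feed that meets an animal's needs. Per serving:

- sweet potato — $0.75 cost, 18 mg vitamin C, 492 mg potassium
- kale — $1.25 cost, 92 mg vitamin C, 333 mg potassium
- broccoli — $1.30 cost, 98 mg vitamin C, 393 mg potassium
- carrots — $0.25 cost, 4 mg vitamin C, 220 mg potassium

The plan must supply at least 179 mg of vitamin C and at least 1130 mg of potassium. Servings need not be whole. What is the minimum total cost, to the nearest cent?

$2.77

Two binding constraints pin down two serving amounts, so the optimal mix uses at most two foods. The candidates are each food alone (scaled to the tighter of vitamin C/potassium) and each pair with both constraints tight.
sweet potato only: max(179/18, 1130/492) = 9.944 servings → $7.46.
kale only: max(179/92, 1130/333) = 3.393 servings → $4.24.
broccoli only: max(179/98, 1130/393) = 2.875 servings → $3.74.
carrots only: max(179/4, 1130/220) = 44.75 servings → $11.19.
sweet potato + kale with both tight: 1.129 servings and 1.725 servings → $3.00.
sweet potato + broccoli with both tight: 0.9818 servings and 1.646 servings → $2.88.
sweet potato + carrots with both targets exact would need a negative amount; discard.
kale + broccoli: the both-tight solution has a negative serving — not a feasible corner.
kale + carrots with both tight: 1.844 servings and 2.346 servings → $2.89.
broccoli + carrots with both tight: 1.744 servings and 2.021 servings → $2.77.
Cheapest feasible corner: $2.77.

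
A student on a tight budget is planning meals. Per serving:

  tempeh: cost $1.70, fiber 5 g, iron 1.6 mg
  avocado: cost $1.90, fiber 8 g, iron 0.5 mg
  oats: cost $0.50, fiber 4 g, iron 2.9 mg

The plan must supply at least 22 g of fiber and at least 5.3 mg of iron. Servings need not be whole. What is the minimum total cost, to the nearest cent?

The cheapest plan sits at a corner of the feasible region — with two constraints it uses at most two foods.
tempeh only: max(22/5, 5.3/1.6) = 4.4 servings → $7.48.
avocado only: max(22/8, 5.3/0.5) = 10.6 servings → $20.14.
oats only: max(22/4, 5.3/2.9) = 5.5 servings → $2.75.
tempeh + avocado with both tight: 3.049 servings and 0.8447 servings → $6.79.
tempeh + oats with both targets exact would need a negative amount; discard.
avocado + oats with both tight: 2.009 servings and 1.481 servings → $4.56.
Cheapest feasible corner: $2.75.

$2.75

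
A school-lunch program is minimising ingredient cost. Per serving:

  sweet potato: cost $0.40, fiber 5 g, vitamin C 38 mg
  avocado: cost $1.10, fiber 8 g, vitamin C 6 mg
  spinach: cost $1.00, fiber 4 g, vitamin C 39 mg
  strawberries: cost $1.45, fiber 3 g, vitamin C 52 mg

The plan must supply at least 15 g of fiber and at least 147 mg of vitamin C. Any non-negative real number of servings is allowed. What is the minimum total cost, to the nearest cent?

$1.55

Compare the cost at each extreme point of the feasible region.
sweet potato only: max(15/5, 147/38) = 3.868 servings → $1.55.
avocado only: max(15/8, 147/6) = 24.5 servings → $26.95.
spinach only: max(15/4, 147/39) = 3.769 servings → $3.77.
strawberries only: max(15/3, 147/52) = 5 servings → $7.25.
sweet potato + avocado: the both-tight solution has a negative serving — not a feasible corner.
sweet potato + spinach: intersection lies outside the first quadrant.
sweet potato + strawberries with both tight: 2.322 servings and 1.13 servings → $2.57.
avocado + spinach: the both-tight solution has a negative serving — not a feasible corner.
avocado + strawberries with both tight: 0.8518 servings and 2.729 servings → $4.89.
spinach + strawberries with both tight: 3.725 servings and 0.03297 servings → $3.77.
Cheapest feasible corner: $1.55.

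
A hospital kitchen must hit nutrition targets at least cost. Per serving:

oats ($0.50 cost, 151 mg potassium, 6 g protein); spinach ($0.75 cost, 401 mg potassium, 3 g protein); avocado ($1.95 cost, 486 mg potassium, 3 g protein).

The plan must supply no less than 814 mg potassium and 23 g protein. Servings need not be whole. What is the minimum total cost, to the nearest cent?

This is a tiny linear program; its minimum lies at a vertex of the feasible set. List the vertices and price them.
oats only: max(814/151, 23/6) = 5.391 servings → $2.70.
spinach only: max(814/401, 23/3) = 7.667 servings → $5.75.
avocado only: max(814/486, 23/3) = 7.667 servings → $14.95.
oats + spinach with both tight: 3.472 servings and 0.7225 servings → $2.28.
oats + avocado with both tight: 3.547 servings and 0.5729 servings → $2.89.
spinach + avocado: intersection lies outside the first quadrant.
So the least-cost plan costs $2.28.

$2.28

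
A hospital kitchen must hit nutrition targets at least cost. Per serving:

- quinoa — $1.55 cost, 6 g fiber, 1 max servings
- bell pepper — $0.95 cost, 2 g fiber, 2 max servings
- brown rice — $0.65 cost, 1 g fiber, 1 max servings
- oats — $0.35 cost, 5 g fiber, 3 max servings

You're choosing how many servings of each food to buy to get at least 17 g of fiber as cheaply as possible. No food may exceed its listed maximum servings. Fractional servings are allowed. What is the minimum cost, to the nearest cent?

Cost per g of fiber: oats $0.0700, quinoa $0.2583, bell pepper $0.4750, brown rice $0.6500.
Take 3 servings of oats: +15.0 g fiber for $1.05 (total $1.05, still need 2.0 g).
Take 0.3333 servings of quinoa: +2.0 g fiber for $0.52 (total $1.57, still need 0.0 g).
Greedy by cheapest-per-g is optimal for a single linear constraint, so the minimum cost is $1.57.

$1.57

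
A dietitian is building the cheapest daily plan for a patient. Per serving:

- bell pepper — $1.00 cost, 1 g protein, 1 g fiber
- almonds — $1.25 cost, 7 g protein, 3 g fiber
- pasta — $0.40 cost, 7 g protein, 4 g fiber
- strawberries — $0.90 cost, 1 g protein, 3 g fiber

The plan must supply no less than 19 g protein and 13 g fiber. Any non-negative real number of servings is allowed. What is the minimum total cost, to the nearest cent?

$1.30

Compare the cost at each extreme point of the feasible region.
bell pepper only: max(19/1, 13/1) = 19 servings → $19.00.
almonds only: max(19/7, 13/3) = 4.333 servings → $5.42.
pasta only: max(19/7, 13/4) = 3.25 servings → $1.30.
strawberries only: max(19/1, 13/3) = 19 servings → $17.10.
bell pepper + almonds with both tight: 8.5 servings and 1.5 servings → $10.38.
bell pepper + pasta with both tight: 5 servings and 2 servings → $5.80.
bell pepper + strawberries: the both-tight solution has a negative serving — not a feasible corner.
almonds + pasta with both targets exact would need a negative amount; discard.
almonds + strawberries with both tight: 2.444 servings and 1.889 servings → $4.76.
pasta + strawberries with both tight: 2.588 servings and 0.8824 servings → $1.83.
The minimum over all feasible corners is $1.30.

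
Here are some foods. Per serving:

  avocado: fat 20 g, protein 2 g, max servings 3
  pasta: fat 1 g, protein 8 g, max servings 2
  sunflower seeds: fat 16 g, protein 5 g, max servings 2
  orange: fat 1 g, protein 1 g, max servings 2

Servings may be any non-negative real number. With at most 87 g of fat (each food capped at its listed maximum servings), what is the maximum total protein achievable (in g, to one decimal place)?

Protein per g fat: pasta 8, orange 1, sunflower seeds 0.3125, avocado 0.1.
Take 2 servings of pasta: uses 2 g fat, +16.0 g protein (running total 16.0 g).
Take 2 servings of orange: uses 2 g fat, +2.0 g protein (running total 18.0 g).
Take 2 servings of sunflower seeds: uses 32 g fat, +10.0 g protein (running total 28.0 g).
Take 2.55 servings of avocado: uses 51 g fat, +5.1 g protein (running total 33.1 g).
Filling greedily by protein-per-g fat is optimal for one linear limit, giving 33.1 g.

33.1 g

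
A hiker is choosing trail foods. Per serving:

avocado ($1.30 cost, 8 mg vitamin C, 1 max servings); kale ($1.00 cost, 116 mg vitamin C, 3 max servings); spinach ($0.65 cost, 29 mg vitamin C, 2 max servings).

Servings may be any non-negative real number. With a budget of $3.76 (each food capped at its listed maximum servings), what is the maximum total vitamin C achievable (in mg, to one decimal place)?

Vitamin C per dollar: kale 116, spinach 44.62, avocado 6.154.
Take 3 servings of kale: spends $3.00, +348.0 mg vitamin C (running total 348.0 mg).
Take 1.169 servings of spinach: spends $0.76, +33.9 mg vitamin C (running total 381.9 mg).
Filling greedily by vitamin C-per-dollar is optimal for one linear limit, giving 381.9 mg.

381.9 mg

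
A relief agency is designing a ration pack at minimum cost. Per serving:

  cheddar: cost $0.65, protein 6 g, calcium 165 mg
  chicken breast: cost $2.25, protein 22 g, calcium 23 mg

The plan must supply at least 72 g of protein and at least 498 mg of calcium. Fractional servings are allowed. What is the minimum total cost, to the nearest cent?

The cheapest plan sits at a corner of the feasible region — with two constraints it uses at most two foods.
cheddar only: max(72/6, 498/165) = 12 servings → $7.80.
chicken breast only: max(72/22, 498/23) = 21.65 servings → $48.72.
cheddar + chicken breast with both tight: 2.663 servings and 2.546 servings → $7.46.
So the least-cost plan costs $7.46.

$7.46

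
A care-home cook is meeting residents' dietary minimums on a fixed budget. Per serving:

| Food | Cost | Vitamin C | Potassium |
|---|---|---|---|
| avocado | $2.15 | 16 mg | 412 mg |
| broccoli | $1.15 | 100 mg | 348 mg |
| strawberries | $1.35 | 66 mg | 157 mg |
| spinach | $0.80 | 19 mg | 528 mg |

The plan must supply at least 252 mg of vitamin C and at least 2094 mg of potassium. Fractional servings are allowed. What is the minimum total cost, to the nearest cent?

Compare the cost at each extreme point of the feasible region.
avocado only: max(252/16, 2094/412) = 15.75 servings → $33.86.
broccoli only: max(252/100, 2094/348) = 6.017 servings → $6.92.
strawberries only: max(252/66, 2094/157) = 13.34 servings → $18.01.
spinach only: max(252/19, 2094/528) = 13.26 servings → $10.61.
avocado + broccoli with both tight: 3.416 servings and 1.974 servings → $9.61.
avocado + strawberries with both tight: 3.997 servings and 2.849 servings → $12.44.
avocado + spinach: intersection lies outside the first quadrant.
broccoli + strawberries: the both-tight solution has a negative serving — not a feasible corner.
broccoli + spinach with both tight: 2.019 servings and 2.635 servings → $4.43.
strawberries + spinach with both tight: 2.927 servings and 3.096 servings → $6.43.
So the least-cost plan costs $4.43.

$4.43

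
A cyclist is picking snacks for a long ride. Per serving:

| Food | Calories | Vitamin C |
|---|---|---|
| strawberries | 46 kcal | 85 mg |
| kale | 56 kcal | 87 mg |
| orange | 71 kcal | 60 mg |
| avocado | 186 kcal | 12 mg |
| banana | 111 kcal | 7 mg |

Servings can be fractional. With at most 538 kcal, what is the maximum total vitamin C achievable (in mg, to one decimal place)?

994.1 mg

Vitamin C per kcal: strawberries 1.848, kale 1.554, orange 0.8451, avocado 0.06452, banana 0.06306.
With no serving limits, spend the whole calories allowance on strawberries: 538 kcal / 46 kcal × 85 mg = 994.1 mg.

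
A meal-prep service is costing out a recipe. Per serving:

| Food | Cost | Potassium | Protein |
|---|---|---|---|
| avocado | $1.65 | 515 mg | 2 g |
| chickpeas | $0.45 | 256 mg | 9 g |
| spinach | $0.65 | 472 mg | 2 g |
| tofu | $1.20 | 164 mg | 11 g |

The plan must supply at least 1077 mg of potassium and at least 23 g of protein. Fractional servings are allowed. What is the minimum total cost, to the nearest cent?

A basic optimal solution has at most two foods positive. Try each food alone and each pair with both targets met exactly.
avocado only: max(1077/515, 23/2) = 11.5 servings → $18.98.
chickpeas only: max(1077/256, 23/9) = 4.207 servings → $1.89.
spinach only: max(1077/472, 23/2) = 11.5 servings → $7.47.
tofu only: max(1077/164, 23/11) = 6.567 servings → $7.88.
avocado + chickpeas with both tight: 0.9229 servings and 2.35 servings → $2.58.
avocado + spinach with both targets exact would need a negative amount; discard.
avocado + tofu with both tight: 1.513 servings and 1.816 servings → $4.68.
chickpeas + spinach with both tight: 2.329 servings and 1.018 servings → $1.71.
chickpeas + tofu: the both-tight solution has a negative serving — not a feasible corner.
spinach + tofu with both tight: 1.66 servings and 1.789 servings → $3.23.
Cheapest feasible corner: $1.71.

$1.71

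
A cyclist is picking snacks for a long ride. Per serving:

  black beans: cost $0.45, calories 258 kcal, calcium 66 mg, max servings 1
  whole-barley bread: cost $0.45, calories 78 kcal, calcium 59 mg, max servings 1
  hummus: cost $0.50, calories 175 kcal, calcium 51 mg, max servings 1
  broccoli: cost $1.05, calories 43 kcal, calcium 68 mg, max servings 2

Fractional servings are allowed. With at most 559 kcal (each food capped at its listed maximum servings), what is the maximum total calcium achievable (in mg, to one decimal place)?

Calcium per kcal: broccoli 1.581, whole-barley bread 0.7564, hummus 0.2914, black beans 0.2558.
Take 2 servings of broccoli: uses 86 kcal, +136.0 mg calcium (running total 136.0 mg).
Take 1 serving of whole-barley bread: uses 78 kcal, +59.0 mg calcium (running total 195.0 mg).
Take 1 serving of hummus: uses 175 kcal, +51.0 mg calcium (running total 246.0 mg).
Take 0.8527 servings of black beans: uses 220 kcal, +56.3 mg calcium (running total 302.3 mg).
Filling greedily by calcium-per-kcal is optimal for one linear limit, giving 302.3 mg.

302.3 mg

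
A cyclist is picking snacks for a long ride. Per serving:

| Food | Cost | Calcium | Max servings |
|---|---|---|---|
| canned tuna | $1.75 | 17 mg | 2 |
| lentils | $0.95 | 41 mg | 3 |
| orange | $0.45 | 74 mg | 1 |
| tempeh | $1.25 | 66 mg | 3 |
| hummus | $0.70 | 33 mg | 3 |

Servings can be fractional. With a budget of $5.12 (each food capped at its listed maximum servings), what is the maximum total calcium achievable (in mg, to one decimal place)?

315.4 mg

Calcium per dollar: orange 164.4, tempeh 52.8, hummus 47.14, lentils 43.16, canned tuna 9.714.
Take 1 serving of orange: spends $0.45, +74.0 mg calcium (running total 74.0 mg).
Take 3 servings of tempeh: spends $3.75, +198.0 mg calcium (running total 272.0 mg).
Take 1.314 servings of hummus: spends $0.92, +43.4 mg calcium (running total 315.4 mg).
Greedy by best ratio exhausts the cost allowance optimally: 315.4 mg.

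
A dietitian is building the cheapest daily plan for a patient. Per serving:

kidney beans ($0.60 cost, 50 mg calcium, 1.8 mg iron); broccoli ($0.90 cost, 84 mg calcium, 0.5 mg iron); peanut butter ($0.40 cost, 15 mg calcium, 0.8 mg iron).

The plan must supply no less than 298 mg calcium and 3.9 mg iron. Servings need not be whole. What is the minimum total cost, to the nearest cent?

With two linear requirements the optimum uses one or two foods; enumerate the corners.
kidney beans only: max(298/50, 3.9/1.8) = 5.96 servings → $3.58.
broccoli only: max(298/84, 3.9/0.5) = 7.8 servings → $7.02.
peanut butter only: max(298/15, 3.9/0.8) = 19.87 servings → $7.95.
kidney beans + broccoli with both tight: 1.415 servings and 2.705 servings → $3.28.
kidney beans + peanut butter with both targets exact would need a negative amount; discard.
broccoli + peanut butter with both tight: 3.013 servings and 2.992 servings → $3.91.
The minimum over all feasible corners is $3.28.

$3.28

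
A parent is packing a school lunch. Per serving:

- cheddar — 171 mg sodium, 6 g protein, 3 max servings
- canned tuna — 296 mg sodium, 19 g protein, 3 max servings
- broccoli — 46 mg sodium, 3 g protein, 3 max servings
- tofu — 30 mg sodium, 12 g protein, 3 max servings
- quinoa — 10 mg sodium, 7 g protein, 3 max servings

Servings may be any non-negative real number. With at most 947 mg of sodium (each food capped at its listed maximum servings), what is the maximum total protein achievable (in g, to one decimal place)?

110.2 g

Protein per mg sodium: quinoa 0.7, tofu 0.4, broccoli 0.06522, canned tuna 0.06419, cheddar 0.03509.
Take 3 servings of quinoa: uses 30 mg sodium, +21.0 g protein (running total 21.0 g).
Take 3 servings of tofu: uses 90 mg sodium, +36.0 g protein (running total 57.0 g).
Take 3 servings of broccoli: uses 138 mg sodium, +9.0 g protein (running total 66.0 g).
Take 2.328 servings of canned tuna: uses 689 mg sodium, +44.2 g protein (running total 110.2 g).
Filling greedily by protein-per-mg sodium is optimal for one linear limit, giving 110.2 g.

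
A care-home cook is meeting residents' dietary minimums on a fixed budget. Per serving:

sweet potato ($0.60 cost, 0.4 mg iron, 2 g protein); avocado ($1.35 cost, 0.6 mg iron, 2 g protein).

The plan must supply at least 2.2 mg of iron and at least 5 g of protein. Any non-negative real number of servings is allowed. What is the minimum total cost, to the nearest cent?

$3.30

At the optimum either one food covers both requirements or two foods hit both targets exactly; no other combination can be cheaper.
sweet potato only: max(2.2/0.4, 5/2) = 5.5 servings → $3.30.
avocado only: max(2.2/0.6, 5/2) = 3.667 servings → $4.95.
sweet potato + avocado with both targets exact would need a negative amount; discard.
The minimum over all feasible corners is $3.30.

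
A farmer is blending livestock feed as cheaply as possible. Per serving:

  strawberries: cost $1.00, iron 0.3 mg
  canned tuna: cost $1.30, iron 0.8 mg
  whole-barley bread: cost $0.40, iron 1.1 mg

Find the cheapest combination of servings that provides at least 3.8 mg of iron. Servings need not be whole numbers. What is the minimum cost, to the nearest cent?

$1.38

Cost per mg of iron: whole-barley bread $0.3636, canned tuna $1.6250, strawberries $3.3333.
With no serving limits, use only whole-barley bread: 3.8 mg / 1.1 mg = 3.455 servings × $0.40 = $1.38.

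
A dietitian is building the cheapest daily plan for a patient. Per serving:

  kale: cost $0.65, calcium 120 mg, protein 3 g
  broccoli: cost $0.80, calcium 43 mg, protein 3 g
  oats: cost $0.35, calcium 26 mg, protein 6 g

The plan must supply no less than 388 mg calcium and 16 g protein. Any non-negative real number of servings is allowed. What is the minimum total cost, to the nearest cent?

$2.35

Check every corner: each single food scaled to meet both minima, and each pair solved so both constraints bind.
kale only: max(388/120, 16/3) = 5.333 servings → $3.47.
broccoli only: max(388/43, 16/3) = 9.023 servings → $7.22.
oats only: max(388/26, 16/6) = 14.92 servings → $5.22.
kale + broccoli with both tight: 2.061 servings and 3.273 servings → $3.96.
kale + oats with both tight: 2.978 servings and 1.178 servings → $2.35.
broccoli + oats with both targets exact would need a negative amount; discard.
The minimum over all feasible corners is $2.35.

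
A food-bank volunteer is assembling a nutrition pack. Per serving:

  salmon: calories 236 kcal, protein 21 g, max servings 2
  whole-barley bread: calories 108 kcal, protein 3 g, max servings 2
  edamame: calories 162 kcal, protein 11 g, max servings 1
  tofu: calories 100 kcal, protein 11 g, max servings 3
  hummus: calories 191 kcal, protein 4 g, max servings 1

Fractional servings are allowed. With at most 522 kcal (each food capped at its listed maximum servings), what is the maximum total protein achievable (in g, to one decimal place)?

52.8 g

Protein per kcal: tofu 0.11, salmon 0.08898, edamame 0.0679, whole-barley bread 0.02778, hummus 0.02094.
Take 3 servings of tofu: uses 300 kcal, +33.0 g protein (running total 33.0 g).
Take 0.9407 servings of salmon: uses 222 kcal, +19.8 g protein (running total 52.8 g).
Filling greedily by protein-per-kcal is optimal for one linear limit, giving 52.8 g.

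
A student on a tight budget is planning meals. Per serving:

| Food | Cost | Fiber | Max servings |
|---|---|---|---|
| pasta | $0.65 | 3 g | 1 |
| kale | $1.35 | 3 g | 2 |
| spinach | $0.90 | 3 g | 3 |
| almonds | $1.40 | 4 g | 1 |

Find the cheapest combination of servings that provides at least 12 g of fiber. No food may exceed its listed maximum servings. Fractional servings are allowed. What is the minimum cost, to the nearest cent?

Cost per g of fiber: pasta $0.2167, spinach $0.3000, almonds $0.3500, kale $0.4500.
Take 1 serving of pasta: +3.0 g fiber for $0.65 (total $0.65, still need 9.0 g).
Take 3 servings of spinach: +9.0 g fiber for $2.70 (total $3.35, still need 0.0 g).
Greedy by cheapest-per-g is optimal for a single linear constraint, so the minimum cost is $3.35.

$3.35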